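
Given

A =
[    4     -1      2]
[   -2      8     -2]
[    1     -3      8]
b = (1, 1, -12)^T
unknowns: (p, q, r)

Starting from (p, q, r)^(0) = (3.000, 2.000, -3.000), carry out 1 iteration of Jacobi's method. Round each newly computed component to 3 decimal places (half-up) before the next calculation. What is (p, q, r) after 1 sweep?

Iteration 1:
  p = (1 - (-1)·2.000 - (2)·-3.000) / (4) = 2.250
  q = (1 - (-2)·3.000 - (-2)·-3.000) / (8) = 0.125
  r = (-12 - (1)·3.000 - (-3)·2.000) / (8) = -1.125

(2.250, 0.125, -1.125)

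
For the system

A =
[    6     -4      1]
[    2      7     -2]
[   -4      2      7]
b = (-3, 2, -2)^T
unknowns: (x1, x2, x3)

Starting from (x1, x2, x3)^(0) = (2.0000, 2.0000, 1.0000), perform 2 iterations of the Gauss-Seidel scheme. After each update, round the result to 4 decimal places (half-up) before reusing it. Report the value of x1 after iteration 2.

Iteration 1:
  x1 = (-3 - (-4)·2.0000 - (1)·1.0000) / (6) = 0.6667
  x2 = (2 - (2)·0.6667 - (-2)·1.0000) / (7) = 0.3809
  x3 = (-2 - (-4)·0.6667 - (2)·0.3809) / (7) = -0.0136
Iteration 2:
  x1 = (-3 - (-4)·0.3809 - (1)·-0.0136) / (6) = -0.2438
  x2 = (2 - (2)·-0.2438 - (-2)·-0.0136) / (7) = 0.3515
  x3 = (-2 - (-4)·-0.2438 - (2)·0.3515) / (7) = -0.5255

-0.2438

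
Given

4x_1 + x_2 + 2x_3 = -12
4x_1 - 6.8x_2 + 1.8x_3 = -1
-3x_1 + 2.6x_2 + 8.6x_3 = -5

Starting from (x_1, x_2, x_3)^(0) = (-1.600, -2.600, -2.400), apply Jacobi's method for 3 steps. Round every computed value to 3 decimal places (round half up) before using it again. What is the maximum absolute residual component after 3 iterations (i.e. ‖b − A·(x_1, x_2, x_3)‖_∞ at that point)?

Iteration 1:
  x_1 = (-12 - (1)·-2.600 - (2)·-2.400) / (4) = -1.150
  x_2 = (-1 - (4)·-1.600 - (1.8)·-2.400) / (-6.8) = -1.429
  x_3 = (-5 - (-3)·-1.600 - (2.6)·-2.600) / (8.6) = -0.353
Iteration 2:
  x_1 = (-12 - (1)·-1.429 - (2)·-0.353) / (4) = -2.466
  x_2 = (-1 - (4)·-1.150 - (1.8)·-0.353) / (-6.8) = -0.623
  x_3 = (-5 - (-3)·-1.150 - (2.6)·-1.429) / (8.6) = -0.551
Iteration 3:
  x_1 = (-12 - (1)·-0.623 - (2)·-0.551) / (4) = -2.569
  x_2 = (-1 - (4)·-2.466 - (1.8)·-0.551) / (-6.8) = -1.449
  x_3 = (-5 - (-3)·-2.466 - (2.6)·-0.623) / (8.6) = -1.253
Residual b − A·x = (2.231, 1.678, 1.836); ∞-norm = 2.231

2.231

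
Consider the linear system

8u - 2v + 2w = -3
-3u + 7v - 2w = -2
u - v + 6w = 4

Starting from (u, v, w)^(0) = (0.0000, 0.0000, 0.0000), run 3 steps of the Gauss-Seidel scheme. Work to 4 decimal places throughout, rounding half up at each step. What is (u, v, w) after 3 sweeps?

Iteration 1:
  u = (-3 - (-2)·0.0000 - (2)·0.0000) / (8) = -0.3750
  v = (-2 - (-3)·-0.3750 - (-2)·0.0000) / (7) = -0.4464
  w = (4 - (1)·-0.3750 - (-1)·-0.4464) / (6) = 0.6548
Iteration 2:
  u = (-3 - (-2)·-0.4464 - (2)·0.6548) / (8) = -0.6503
  v = (-2 - (-3)·-0.6503 - (-2)·0.6548) / (7) = -0.3773
  w = (4 - (1)·-0.6503 - (-1)·-0.3773) / (6) = 0.7122
Iteration 3:
  u = (-3 - (-2)·-0.3773 - (2)·0.7122) / (8) = -0.6474
  v = (-2 - (-3)·-0.6474 - (-2)·0.7122) / (7) = -0.3597
  w = (4 - (1)·-0.6474 - (-1)·-0.3597) / (6) = 0.7146

(-0.6474, -0.3597, 0.7146)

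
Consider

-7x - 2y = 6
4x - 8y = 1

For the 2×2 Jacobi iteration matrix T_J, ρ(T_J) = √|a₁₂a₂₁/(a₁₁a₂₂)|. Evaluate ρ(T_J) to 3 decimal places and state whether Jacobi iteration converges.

0.378

a₁₂a₂₁/(a₁₁a₂₂) = (-2)·(4) / ((-7)·(-8)) = -0.142857
ρ = √|-0.142857| = √0.142857 = 0.378
ρ < 1, so Jacobi converges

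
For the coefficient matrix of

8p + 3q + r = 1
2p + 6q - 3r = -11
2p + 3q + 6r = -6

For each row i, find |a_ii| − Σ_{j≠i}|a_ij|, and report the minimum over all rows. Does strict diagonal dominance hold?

row 1: |8| − (3+1) = 4
row 2: |6| − (2+3) = 1
row 3: |6| − (2+3) = 1
minimum over rows = 1 → strictly diagonally dominant (convergence guaranteed)

1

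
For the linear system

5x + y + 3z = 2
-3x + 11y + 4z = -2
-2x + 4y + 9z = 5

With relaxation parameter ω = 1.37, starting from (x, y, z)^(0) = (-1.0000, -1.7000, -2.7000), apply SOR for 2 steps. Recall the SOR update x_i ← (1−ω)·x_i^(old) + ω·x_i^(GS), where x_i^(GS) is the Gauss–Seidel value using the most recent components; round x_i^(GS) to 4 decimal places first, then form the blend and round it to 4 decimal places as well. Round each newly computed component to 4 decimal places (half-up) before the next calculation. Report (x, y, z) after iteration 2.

Iteration 1:
  x: GS value = (2 - (1)·-1.7000 - (3)·-2.7000) / (5) = 2.3600;  x ← (1−ω)·-1.0000 + ω·2.3600 = 3.6032
  y: GS value = (-2 - (-3)·3.6032 - (4)·-2.7000) / (11) = 1.7827;  y ← (1−ω)·-1.7000 + ω·1.7827 = 3.0713
  z: GS value = (5 - (-2)·3.6032 - (4)·3.0713) / (9) = -0.0088;  z ← (1−ω)·-2.7000 + ω·-0.0088 = 0.9869
Iteration 2:
  x: GS value = (2 - (1)·3.0713 - (3)·0.9869) / (5) = -0.8064;  x ← (1−ω)·3.6032 + ω·-0.8064 = -2.4380
  y: GS value = (-2 - (-3)·-2.4380 - (4)·0.9869) / (11) = -1.2056;  y ← (1−ω)·3.0713 + ω·-1.2056 = -2.7881
  z: GS value = (5 - (-2)·-2.4380 - (4)·-2.7881) / (9) = 1.2529;  z ← (1−ω)·0.9869 + ω·1.2529 = 1.3513

(-2.4380, -2.7881, 1.3513)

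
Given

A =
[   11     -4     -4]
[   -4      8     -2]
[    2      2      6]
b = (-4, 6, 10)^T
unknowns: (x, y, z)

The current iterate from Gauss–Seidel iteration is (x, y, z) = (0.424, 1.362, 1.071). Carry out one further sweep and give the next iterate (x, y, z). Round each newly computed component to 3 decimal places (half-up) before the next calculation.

One sweep:
  x = (-4 - (-4)·1.362 - (-4)·1.071) / (11) = 0.521
  y = (6 - (-4)·0.521 - (-2)·1.071) / (8) = 1.278
  z = (10 - (2)·0.521 - (2)·1.278) / (6) = 1.067

(0.521, 1.278, 1.067)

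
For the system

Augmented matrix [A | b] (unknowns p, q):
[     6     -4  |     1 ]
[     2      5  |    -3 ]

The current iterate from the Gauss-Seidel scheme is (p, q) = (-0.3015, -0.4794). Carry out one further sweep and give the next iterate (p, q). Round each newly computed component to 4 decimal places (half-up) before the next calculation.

One sweep:
  p = (1 - (-4)·-0.4794) / (6) = -0.1529
  q = (-3 - (2)·-0.1529) / (5) = -0.5388

(-0.1529, -0.5388)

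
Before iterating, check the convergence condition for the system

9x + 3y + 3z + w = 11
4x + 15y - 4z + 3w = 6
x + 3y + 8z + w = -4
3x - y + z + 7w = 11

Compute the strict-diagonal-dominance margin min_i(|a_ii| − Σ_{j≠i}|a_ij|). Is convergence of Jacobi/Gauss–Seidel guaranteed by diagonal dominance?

row 1: |9| − (3+3+1) = 2
row 2: |15| − (4+4+3) = 4
row 3: |8| − (1+3+1) = 3
row 4: |7| − (3+1+1) = 2
minimum over rows = 2 → strictly diagonally dominant (convergence guaranteed)

2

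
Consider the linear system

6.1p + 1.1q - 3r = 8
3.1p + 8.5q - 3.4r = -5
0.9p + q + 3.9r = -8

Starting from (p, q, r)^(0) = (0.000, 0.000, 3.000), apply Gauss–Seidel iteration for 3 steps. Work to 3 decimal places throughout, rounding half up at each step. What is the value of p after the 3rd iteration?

0.800

Iteration 1:
  p = (8 - (1.1)·0.000 - (-3)·3.000) / (6.1) = 2.787
  q = (-5 - (3.1)·2.787 - (-3.4)·3.000) / (8.5) = -0.405
  r = (-8 - (0.9)·2.787 - (1)·-0.405) / (3.9) = -2.591
Iteration 2:
  p = (8 - (1.1)·-0.405 - (-3)·-2.591) / (6.1) = 0.110
  q = (-5 - (3.1)·0.110 - (-3.4)·-2.591) / (8.5) = -1.665
  r = (-8 - (0.9)·0.110 - (1)·-1.665) / (3.9) = -1.650
Iteration 3:
  p = (8 - (1.1)·-1.665 - (-3)·-1.650) / (6.1) = 0.800
  q = (-5 - (3.1)·0.800 - (-3.4)·-1.650) / (8.5) = -1.540
  r = (-8 - (0.9)·0.800 - (1)·-1.540) / (3.9) = -1.841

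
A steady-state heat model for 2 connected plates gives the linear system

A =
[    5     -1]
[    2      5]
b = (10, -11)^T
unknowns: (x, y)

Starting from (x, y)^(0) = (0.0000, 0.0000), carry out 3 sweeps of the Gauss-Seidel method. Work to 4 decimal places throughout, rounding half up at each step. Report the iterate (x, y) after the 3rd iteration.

Iteration 1:
  x = (10 - (-1)·0.0000) / (5) = 2.0000
  y = (-11 - (2)·2.0000) / (5) = -3.0000
Iteration 2:
  x = (10 - (-1)·-3.0000) / (5) = 1.4000
  y = (-11 - (2)·1.4000) / (5) = -2.7600
Iteration 3:
  x = (10 - (-1)·-2.7600) / (5) = 1.4480
  y = (-11 - (2)·1.4480) / (5) = -2.7792

(1.4480, -2.7792)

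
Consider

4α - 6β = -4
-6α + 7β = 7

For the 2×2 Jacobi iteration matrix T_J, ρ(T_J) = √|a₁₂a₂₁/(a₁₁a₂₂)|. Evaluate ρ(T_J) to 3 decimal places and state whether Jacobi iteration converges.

1.134

a₁₂a₂₁/(a₁₁a₂₂) = (-6)·(-6) / ((4)·(7)) = 1.285714
ρ = √|1.285714| = √1.285714 = 1.134
ρ > 1, so Jacobi diverges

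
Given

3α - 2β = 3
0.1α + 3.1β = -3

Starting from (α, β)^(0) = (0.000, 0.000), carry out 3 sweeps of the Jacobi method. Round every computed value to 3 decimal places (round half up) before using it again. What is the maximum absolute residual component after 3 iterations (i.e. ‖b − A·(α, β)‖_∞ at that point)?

0.043

Iteration 1:
  α = (3 - (-2)·0.000) / (3) = 1.000
  β = (-3 - (0.1)·0.000) / (3.1) = -0.968
Iteration 2:
  α = (3 - (-2)·-0.968) / (3) = 0.355
  β = (-3 - (0.1)·1.000) / (3.1) = -1.000
Iteration 3:
  α = (3 - (-2)·-1.000) / (3) = 0.333
  β = (-3 - (0.1)·0.355) / (3.1) = -0.979
Residual b − A·x = (0.043, 0.002); ∞-norm = 0.043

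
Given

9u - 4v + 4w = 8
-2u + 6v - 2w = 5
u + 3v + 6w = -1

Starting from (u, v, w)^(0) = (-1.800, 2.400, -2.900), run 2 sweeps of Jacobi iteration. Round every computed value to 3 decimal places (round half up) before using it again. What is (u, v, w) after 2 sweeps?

Iteration 1:
  u = (8 - (-4)·2.400 - (4)·-2.900) / (9) = 3.244
  v = (5 - (-2)·-1.800 - (-2)·-2.900) / (6) = -0.733
  w = (-1 - (1)·-1.800 - (3)·2.400) / (6) = -1.067
Iteration 2:
  u = (8 - (-4)·-0.733 - (4)·-1.067) / (9) = 1.037
  v = (5 - (-2)·3.244 - (-2)·-1.067) / (6) = 1.559
  w = (-1 - (1)·3.244 - (3)·-0.733) / (6) = -0.341

(1.037, 1.559, -0.341)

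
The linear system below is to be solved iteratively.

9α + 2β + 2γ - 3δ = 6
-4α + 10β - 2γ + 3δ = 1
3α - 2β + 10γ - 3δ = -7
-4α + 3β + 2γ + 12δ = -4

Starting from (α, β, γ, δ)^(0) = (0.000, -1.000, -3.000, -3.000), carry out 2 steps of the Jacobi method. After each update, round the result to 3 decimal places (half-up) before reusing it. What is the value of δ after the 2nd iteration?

0.052

Iteration 1:
  α = (6 - (2)·-1.000 - (2)·-3.000 - (-3)·-3.000) / (9) = 0.556
  β = (1 - (-4)·0.000 - (-2)·-3.000 - (3)·-3.000) / (10) = 0.400
  γ = (-7 - (3)·0.000 - (-2)·-1.000 - (-3)·-3.000) / (10) = -1.800
  δ = (-4 - (-4)·0.000 - (3)·-1.000 - (2)·-3.000) / (12) = 0.417
Iteration 2:
  α = (6 - (2)·0.400 - (2)·-1.800 - (-3)·0.417) / (9) = 1.117
  β = (1 - (-4)·0.556 - (-2)·-1.800 - (3)·0.417) / (10) = -0.163
  γ = (-7 - (3)·0.556 - (-2)·0.400 - (-3)·0.417) / (10) = -0.662
  δ = (-4 - (-4)·0.556 - (3)·0.400 - (2)·-1.800) / (12) = 0.052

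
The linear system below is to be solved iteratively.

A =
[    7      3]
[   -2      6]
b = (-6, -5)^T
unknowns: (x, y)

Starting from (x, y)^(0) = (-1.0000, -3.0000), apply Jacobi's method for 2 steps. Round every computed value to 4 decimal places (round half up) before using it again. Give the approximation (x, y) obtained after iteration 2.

(-0.3571, -0.6905)

Iteration 1:
  x = (-6 - (3)·-3.0000) / (7) = 0.4286
  y = (-5 - (-2)·-1.0000) / (6) = -1.1667
Iteration 2:
  x = (-6 - (3)·-1.1667) / (7) = -0.3571
  y = (-5 - (-2)·0.4286) / (6) = -0.6905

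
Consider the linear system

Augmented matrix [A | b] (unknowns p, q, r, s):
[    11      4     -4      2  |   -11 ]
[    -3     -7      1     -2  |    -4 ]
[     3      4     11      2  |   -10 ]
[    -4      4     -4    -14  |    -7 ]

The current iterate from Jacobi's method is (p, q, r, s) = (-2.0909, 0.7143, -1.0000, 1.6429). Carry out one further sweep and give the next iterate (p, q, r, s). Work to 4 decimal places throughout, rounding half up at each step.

One sweep:
  p = (-11 - (4)·0.7143 - (-4)·-1.0000 - (2)·1.6429) / (11) = -1.9221
  q = (-4 - (-3)·-2.0909 - (1)·-1.0000 - (-2)·1.6429) / (-7) = 0.8553
  r = (-10 - (3)·-2.0909 - (4)·0.7143 - (2)·1.6429) / (11) = -0.8973
  s = (-7 - (-4)·-2.0909 - (4)·0.7143 - (-4)·-1.0000) / (-14) = 1.5872

(-1.9221, 0.8553, -0.8973, 1.5872)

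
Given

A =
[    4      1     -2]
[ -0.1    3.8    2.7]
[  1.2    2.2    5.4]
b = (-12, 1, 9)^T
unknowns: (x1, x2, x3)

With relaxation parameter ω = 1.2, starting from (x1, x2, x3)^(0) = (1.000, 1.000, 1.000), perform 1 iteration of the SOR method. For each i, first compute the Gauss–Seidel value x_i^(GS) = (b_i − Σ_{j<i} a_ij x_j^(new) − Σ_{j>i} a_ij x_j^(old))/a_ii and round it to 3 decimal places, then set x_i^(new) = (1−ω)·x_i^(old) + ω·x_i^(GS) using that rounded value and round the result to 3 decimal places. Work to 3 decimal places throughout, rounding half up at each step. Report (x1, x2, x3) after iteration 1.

(-3.500, -0.847, 3.148)

Iteration 1:
  x1: GS value = (-12 - (1)·1.000 - (-2)·1.000) / (4) = -2.750;  x1 ← (1−ω)·1.000 + ω·-2.750 = -3.500
  x2: GS value = (1 - (-0.1)·-3.500 - (2.7)·1.000) / (3.8) = -0.539;  x2 ← (1−ω)·1.000 + ω·-0.539 = -0.847
  x3: GS value = (9 - (1.2)·-3.500 - (2.2)·-0.847) / (5.4) = 2.790;  x3 ← (1−ω)·1.000 + ω·2.790 = 3.148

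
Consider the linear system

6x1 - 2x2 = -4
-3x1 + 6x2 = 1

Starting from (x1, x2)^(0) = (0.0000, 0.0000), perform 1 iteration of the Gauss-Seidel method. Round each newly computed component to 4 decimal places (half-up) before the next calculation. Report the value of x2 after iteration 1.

-0.1667

Iteration 1:
  x1 = (-4 - (-2)·0.0000) / (6) = -0.6667
  x2 = (1 - (-3)·-0.6667) / (6) = -0.1667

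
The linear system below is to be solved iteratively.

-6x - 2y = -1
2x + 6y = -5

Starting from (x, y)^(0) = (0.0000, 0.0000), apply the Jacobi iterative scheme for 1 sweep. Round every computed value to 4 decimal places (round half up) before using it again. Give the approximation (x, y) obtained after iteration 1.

(0.1667, -0.8333)

Iteration 1:
  x = (-1 - (-2)·0.0000) / (-6) = 0.1667
  y = (-5 - (2)·0.0000) / (6) = -0.8333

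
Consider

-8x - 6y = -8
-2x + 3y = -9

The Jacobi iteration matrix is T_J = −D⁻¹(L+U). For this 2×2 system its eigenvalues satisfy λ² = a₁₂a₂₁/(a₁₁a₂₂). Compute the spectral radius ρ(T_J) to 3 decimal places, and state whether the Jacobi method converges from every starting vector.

0.707

a₁₂a₂₁/(a₁₁a₂₂) = (-6)·(-2) / ((-8)·(3)) = -0.500000
ρ = √|-0.500000| = √0.500000 = 0.707
ρ < 1, so Jacobi converges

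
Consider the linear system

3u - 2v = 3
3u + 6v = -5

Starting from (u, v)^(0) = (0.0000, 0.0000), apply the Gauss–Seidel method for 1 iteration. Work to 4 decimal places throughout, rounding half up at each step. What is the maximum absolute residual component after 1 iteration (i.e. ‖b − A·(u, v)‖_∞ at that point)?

2.6666

Iteration 1:
  u = (3 - (-2)·0.0000) / (3) = 1.0000
  v = (-5 - (3)·1.0000) / (6) = -1.3333
Residual b − A·x = (-2.6666, -0.0002); ∞-norm = 2.6666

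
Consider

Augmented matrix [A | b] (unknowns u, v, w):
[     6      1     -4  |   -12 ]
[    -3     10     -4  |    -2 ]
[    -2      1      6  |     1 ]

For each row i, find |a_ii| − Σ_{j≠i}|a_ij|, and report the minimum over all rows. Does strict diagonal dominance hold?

1

row 1: |6| − (1+4) = 1
row 2: |10| − (3+4) = 3
row 3: |6| − (2+1) = 3
minimum over rows = 1 → strictly diagonally dominant (convergence guaranteed)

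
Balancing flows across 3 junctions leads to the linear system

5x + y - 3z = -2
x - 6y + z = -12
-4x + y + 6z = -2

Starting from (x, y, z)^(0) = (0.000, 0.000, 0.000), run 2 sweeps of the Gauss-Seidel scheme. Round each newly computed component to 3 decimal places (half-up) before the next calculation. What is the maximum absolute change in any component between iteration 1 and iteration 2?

0.940

Iteration 1:
  x = (-2 - (1)·0.000 - (-3)·0.000) / (5) = -0.400
  y = (-12 - (1)·-0.400 - (1)·0.000) / (-6) = 1.933
  z = (-2 - (-4)·-0.400 - (1)·1.933) / (6) = -0.922
Iteration 2:
  x = (-2 - (1)·1.933 - (-3)·-0.922) / (5) = -1.340
  y = (-12 - (1)·-1.340 - (1)·-0.922) / (-6) = 1.623
  z = (-2 - (-4)·-1.340 - (1)·1.623) / (6) = -1.497
Change: (-0.940, -0.310, -0.575) → max |·| = 0.940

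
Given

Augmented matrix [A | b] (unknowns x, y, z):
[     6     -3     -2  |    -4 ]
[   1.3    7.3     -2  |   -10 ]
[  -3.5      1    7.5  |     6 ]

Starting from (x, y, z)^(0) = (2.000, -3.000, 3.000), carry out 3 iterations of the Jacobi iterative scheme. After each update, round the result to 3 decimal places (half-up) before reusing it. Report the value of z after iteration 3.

0.687

Iteration 1:
  x = (-4 - (-3)·-3.000 - (-2)·3.000) / (6) = -1.167
  y = (-10 - (1.3)·2.000 - (-2)·3.000) / (7.3) = -0.904
  z = (6 - (-3.5)·2.000 - (1)·-3.000) / (7.5) = 2.133
Iteration 2:
  x = (-4 - (-3)·-0.904 - (-2)·2.133) / (6) = -0.408
  y = (-10 - (1.3)·-1.167 - (-2)·2.133) / (7.3) = -0.578
  z = (6 - (-3.5)·-1.167 - (1)·-0.904) / (7.5) = 0.376
Iteration 3:
  x = (-4 - (-3)·-0.578 - (-2)·0.376) / (6) = -0.830
  y = (-10 - (1.3)·-0.408 - (-2)·0.376) / (7.3) = -1.194
  z = (6 - (-3.5)·-0.408 - (1)·-0.578) / (7.5) = 0.687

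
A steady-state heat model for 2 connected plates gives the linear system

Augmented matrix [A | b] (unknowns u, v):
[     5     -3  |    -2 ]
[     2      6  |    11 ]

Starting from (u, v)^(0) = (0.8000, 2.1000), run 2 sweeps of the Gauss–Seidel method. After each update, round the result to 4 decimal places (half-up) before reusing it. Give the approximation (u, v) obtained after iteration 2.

(0.5280, 1.6573)

Iteration 1:
  u = (-2 - (-3)·2.1000) / (5) = 0.8600
  v = (11 - (2)·0.8600) / (6) = 1.5467
Iteration 2:
  u = (-2 - (-3)·1.5467) / (5) = 0.5280
  v = (11 - (2)·0.5280) / (6) = 1.6573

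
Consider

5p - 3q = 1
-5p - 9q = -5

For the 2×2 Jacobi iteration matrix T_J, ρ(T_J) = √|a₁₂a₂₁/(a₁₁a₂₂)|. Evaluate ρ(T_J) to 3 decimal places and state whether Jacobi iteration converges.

0.577

a₁₂a₂₁/(a₁₁a₂₂) = (-3)·(-5) / ((5)·(-9)) = -0.333333
ρ = √|-0.333333| = √0.333333 = 0.577
ρ < 1, so Jacobi converges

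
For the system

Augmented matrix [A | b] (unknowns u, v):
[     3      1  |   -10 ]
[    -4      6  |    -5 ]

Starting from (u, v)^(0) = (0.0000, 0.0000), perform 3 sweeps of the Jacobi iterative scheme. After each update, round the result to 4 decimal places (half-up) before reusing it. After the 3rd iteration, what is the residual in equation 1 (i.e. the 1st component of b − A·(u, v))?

-0.1852

Iteration 1:
  u = (-10 - (1)·0.0000) / (3) = -3.3333
  v = (-5 - (-4)·0.0000) / (6) = -0.8333
Iteration 2:
  u = (-10 - (1)·-0.8333) / (3) = -3.0556
  v = (-5 - (-4)·-3.3333) / (6) = -3.0555
Iteration 3:
  u = (-10 - (1)·-3.0555) / (3) = -2.3148
  v = (-5 - (-4)·-3.0556) / (6) = -2.8704
Residual b − A·x = (-0.1852, 2.9632)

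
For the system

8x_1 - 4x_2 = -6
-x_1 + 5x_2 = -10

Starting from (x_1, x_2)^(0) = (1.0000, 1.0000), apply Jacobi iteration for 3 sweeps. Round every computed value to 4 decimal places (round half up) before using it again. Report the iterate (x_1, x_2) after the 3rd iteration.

(-1.7750, -2.3300)

Iteration 1:
  x_1 = (-6 - (-4)·1.0000) / (8) = -0.2500
  x_2 = (-10 - (-1)·1.0000) / (5) = -1.8000
Iteration 2:
  x_1 = (-6 - (-4)·-1.8000) / (8) = -1.6500
  x_2 = (-10 - (-1)·-0.2500) / (5) = -2.0500
Iteration 3:
  x_1 = (-6 - (-4)·-2.0500) / (8) = -1.7750
  x_2 = (-10 - (-1)·-1.6500) / (5) = -2.3300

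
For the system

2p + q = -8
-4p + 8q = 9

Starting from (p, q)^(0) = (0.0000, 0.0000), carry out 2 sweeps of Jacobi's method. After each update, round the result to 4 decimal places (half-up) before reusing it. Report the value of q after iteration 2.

Iteration 1:
  p = (-8 - (1)·0.0000) / (2) = -4.0000
  q = (9 - (-4)·0.0000) / (8) = 1.1250
Iteration 2:
  p = (-8 - (1)·1.1250) / (2) = -4.5625
  q = (9 - (-4)·-4.0000) / (8) = -0.8750

-0.8750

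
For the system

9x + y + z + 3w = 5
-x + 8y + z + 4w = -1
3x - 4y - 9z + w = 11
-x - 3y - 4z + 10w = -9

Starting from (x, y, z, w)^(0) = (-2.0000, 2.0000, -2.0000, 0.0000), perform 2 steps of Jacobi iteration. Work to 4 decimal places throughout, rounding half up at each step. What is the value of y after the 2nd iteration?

0.9417

Iteration 1:
  x = (5 - (1)·2.0000 - (1)·-2.0000 - (3)·0.0000) / (9) = 0.5556
  y = (-1 - (-1)·-2.0000 - (1)·-2.0000 - (4)·0.0000) / (8) = -0.1250
  z = (11 - (3)·-2.0000 - (-4)·2.0000 - (1)·0.0000) / (-9) = -2.7778
  w = (-9 - (-1)·-2.0000 - (-3)·2.0000 - (-4)·-2.0000) / (10) = -1.3000
Iteration 2:
  x = (5 - (1)·-0.1250 - (1)·-2.7778 - (3)·-1.3000) / (9) = 1.3114
  y = (-1 - (-1)·0.5556 - (1)·-2.7778 - (4)·-1.3000) / (8) = 0.9417
  z = (11 - (3)·0.5556 - (-4)·-0.1250 - (1)·-1.3000) / (-9) = -1.1259
  w = (-9 - (-1)·0.5556 - (-3)·-0.1250 - (-4)·-2.7778) / (10) = -1.9931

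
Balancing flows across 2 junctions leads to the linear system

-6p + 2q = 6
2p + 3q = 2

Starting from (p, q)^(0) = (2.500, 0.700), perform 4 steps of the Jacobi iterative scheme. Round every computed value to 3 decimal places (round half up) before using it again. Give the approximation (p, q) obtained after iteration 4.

Iteration 1:
  p = (6 - (2)·0.700) / (-6) = -0.767
  q = (2 - (2)·2.500) / (3) = -1.000
Iteration 2:
  p = (6 - (2)·-1.000) / (-6) = -1.333
  q = (2 - (2)·-0.767) / (3) = 1.178
Iteration 3:
  p = (6 - (2)·1.178) / (-6) = -0.607
  q = (2 - (2)·-1.333) / (3) = 1.555
Iteration 4:
  p = (6 - (2)·1.555) / (-6) = -0.482
  q = (2 - (2)·-0.607) / (3) = 1.071

(-0.482, 1.071)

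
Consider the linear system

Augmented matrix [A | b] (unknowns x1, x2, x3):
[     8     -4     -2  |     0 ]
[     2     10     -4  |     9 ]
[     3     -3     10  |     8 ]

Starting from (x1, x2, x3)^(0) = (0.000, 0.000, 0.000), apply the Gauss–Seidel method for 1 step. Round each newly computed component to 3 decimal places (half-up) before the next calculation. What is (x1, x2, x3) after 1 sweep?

(0.000, 0.900, 1.070)

Iteration 1:
  x1 = (0 - (-4)·0.000 - (-2)·0.000) / (8) = 0.000
  x2 = (9 - (2)·0.000 - (-4)·0.000) / (10) = 0.900
  x3 = (8 - (3)·0.000 - (-3)·0.900) / (10) = 1.070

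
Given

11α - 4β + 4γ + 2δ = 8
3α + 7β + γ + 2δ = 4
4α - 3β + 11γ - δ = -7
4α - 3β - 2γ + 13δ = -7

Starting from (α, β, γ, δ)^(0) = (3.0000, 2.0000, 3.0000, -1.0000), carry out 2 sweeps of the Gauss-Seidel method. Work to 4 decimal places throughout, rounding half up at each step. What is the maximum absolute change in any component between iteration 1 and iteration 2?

0.7145

Iteration 1:
  α = (8 - (-4)·2.0000 - (4)·3.0000 - (2)·-1.0000) / (11) = 0.5455
  β = (4 - (3)·0.5455 - (1)·3.0000 - (2)·-1.0000) / (7) = 0.1948
  γ = (-7 - (4)·0.5455 - (-3)·0.1948 - (-1)·-1.0000) / (11) = -0.8725
  δ = (-7 - (4)·0.5455 - (-3)·0.1948 - (-2)·-0.8725) / (13) = -0.7956
Iteration 2:
  α = (8 - (-4)·0.1948 - (4)·-0.8725 - (2)·-0.7956) / (11) = 1.2600
  β = (4 - (3)·1.2600 - (1)·-0.8725 - (2)·-0.7956) / (7) = 0.3834
  γ = (-7 - (4)·1.2600 - (-3)·0.3834 - (-1)·-0.7956) / (11) = -1.0623
  δ = (-7 - (4)·1.2600 - (-3)·0.3834 - (-2)·-1.0623) / (13) = -1.0011
Change: (0.7145, 0.1886, -0.1898, -0.2055) → max |·| = 0.7145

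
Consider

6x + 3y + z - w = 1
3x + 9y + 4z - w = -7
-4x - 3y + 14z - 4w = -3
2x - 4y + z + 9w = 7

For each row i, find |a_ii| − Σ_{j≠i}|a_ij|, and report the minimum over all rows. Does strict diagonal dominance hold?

row 1: |6| − (3+1+1) = 1
row 2: |9| − (3+4+1) = 1
row 3: |14| − (4+3+4) = 3
row 4: |9| − (2+4+1) = 2
minimum over rows = 1 → strictly diagonally dominant (convergence guaranteed)

1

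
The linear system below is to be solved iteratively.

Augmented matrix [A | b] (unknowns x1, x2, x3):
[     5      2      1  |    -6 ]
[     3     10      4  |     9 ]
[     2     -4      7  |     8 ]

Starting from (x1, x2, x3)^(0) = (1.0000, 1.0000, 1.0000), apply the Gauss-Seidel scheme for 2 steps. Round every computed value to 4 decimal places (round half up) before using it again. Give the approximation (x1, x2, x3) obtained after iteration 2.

(-2.0663, 0.6193, 2.0871)

Iteration 1:
  x1 = (-6 - (2)·1.0000 - (1)·1.0000) / (5) = -1.8000
  x2 = (9 - (3)·-1.8000 - (4)·1.0000) / (10) = 1.0400
  x3 = (8 - (2)·-1.8000 - (-4)·1.0400) / (7) = 2.2514
Iteration 2:
  x1 = (-6 - (2)·1.0400 - (1)·2.2514) / (5) = -2.0663
  x2 = (9 - (3)·-2.0663 - (4)·2.2514) / (10) = 0.6193
  x3 = (8 - (2)·-2.0663 - (-4)·0.6193) / (7) = 2.0871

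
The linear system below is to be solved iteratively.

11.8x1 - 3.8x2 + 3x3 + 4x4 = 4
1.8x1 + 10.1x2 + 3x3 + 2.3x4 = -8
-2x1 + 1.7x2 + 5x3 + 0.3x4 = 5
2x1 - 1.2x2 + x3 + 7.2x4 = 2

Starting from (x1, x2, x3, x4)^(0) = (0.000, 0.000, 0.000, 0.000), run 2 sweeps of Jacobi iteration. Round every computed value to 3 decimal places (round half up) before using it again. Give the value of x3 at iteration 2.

Iteration 1:
  x1 = (4 - (-3.8)·0.000 - (3)·0.000 - (4)·0.000) / (11.8) = 0.339
  x2 = (-8 - (1.8)·0.000 - (3)·0.000 - (2.3)·0.000) / (10.1) = -0.792
  x3 = (5 - (-2)·0.000 - (1.7)·0.000 - (0.3)·0.000) / (5) = 1.000
  x4 = (2 - (2)·0.000 - (-1.2)·0.000 - (1)·0.000) / (7.2) = 0.278
Iteration 2:
  x1 = (4 - (-3.8)·-0.792 - (3)·1.000 - (4)·0.278) / (11.8) = -0.265
  x2 = (-8 - (1.8)·0.339 - (3)·1.000 - (2.3)·0.278) / (10.1) = -1.213
  x3 = (5 - (-2)·0.339 - (1.7)·-0.792 - (0.3)·0.278) / (5) = 1.388
  x4 = (2 - (2)·0.339 - (-1.2)·-0.792 - (1)·1.000) / (7.2) = -0.087

1.388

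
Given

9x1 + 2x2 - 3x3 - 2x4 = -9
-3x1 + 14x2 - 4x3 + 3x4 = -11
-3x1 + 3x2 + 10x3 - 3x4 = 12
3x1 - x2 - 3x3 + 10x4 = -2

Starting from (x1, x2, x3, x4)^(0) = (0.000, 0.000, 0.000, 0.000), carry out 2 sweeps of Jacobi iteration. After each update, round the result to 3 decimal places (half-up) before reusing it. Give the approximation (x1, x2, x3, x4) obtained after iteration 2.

Iteration 1:
  x1 = (-9 - (2)·0.000 - (-3)·0.000 - (-2)·0.000) / (9) = -1.000
  x2 = (-11 - (-3)·0.000 - (-4)·0.000 - (3)·0.000) / (14) = -0.786
  x3 = (12 - (-3)·0.000 - (3)·0.000 - (-3)·0.000) / (10) = 1.200
  x4 = (-2 - (3)·0.000 - (-1)·0.000 - (-3)·0.000) / (10) = -0.200
Iteration 2:
  x1 = (-9 - (2)·-0.786 - (-3)·1.200 - (-2)·-0.200) / (9) = -0.470
  x2 = (-11 - (-3)·-1.000 - (-4)·1.200 - (3)·-0.200) / (14) = -0.614
  x3 = (12 - (-3)·-1.000 - (3)·-0.786 - (-3)·-0.200) / (10) = 1.076
  x4 = (-2 - (3)·-1.000 - (-1)·-0.786 - (-3)·1.200) / (10) = 0.381

(-0.470, -0.614, 1.076, 0.381)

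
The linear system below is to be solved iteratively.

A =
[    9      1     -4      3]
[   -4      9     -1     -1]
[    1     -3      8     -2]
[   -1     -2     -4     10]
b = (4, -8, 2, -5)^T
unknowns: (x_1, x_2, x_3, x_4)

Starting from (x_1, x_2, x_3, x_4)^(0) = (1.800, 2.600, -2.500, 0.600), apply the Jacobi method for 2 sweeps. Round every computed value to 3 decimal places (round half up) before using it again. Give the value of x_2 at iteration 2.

Iteration 1:
  x_1 = (4 - (1)·2.600 - (-4)·-2.500 - (3)·0.600) / (9) = -1.156
  x_2 = (-8 - (-4)·1.800 - (-1)·-2.500 - (-1)·0.600) / (9) = -0.300
  x_3 = (2 - (1)·1.800 - (-3)·2.600 - (-2)·0.600) / (8) = 1.150
  x_4 = (-5 - (-1)·1.800 - (-2)·2.600 - (-4)·-2.500) / (10) = -0.800
Iteration 2:
  x_1 = (4 - (1)·-0.300 - (-4)·1.150 - (3)·-0.800) / (9) = 1.256
  x_2 = (-8 - (-4)·-1.156 - (-1)·1.150 - (-1)·-0.800) / (9) = -1.364
  x_3 = (2 - (1)·-1.156 - (-3)·-0.300 - (-2)·-0.800) / (8) = 0.082
  x_4 = (-5 - (-1)·-1.156 - (-2)·-0.300 - (-4)·1.150) / (10) = -0.216

-1.364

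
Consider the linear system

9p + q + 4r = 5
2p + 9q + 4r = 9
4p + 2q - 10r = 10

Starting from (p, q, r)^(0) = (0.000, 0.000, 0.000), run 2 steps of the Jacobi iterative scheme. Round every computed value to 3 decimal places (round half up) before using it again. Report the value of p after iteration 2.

Iteration 1:
  p = (5 - (1)·0.000 - (4)·0.000) / (9) = 0.556
  q = (9 - (2)·0.000 - (4)·0.000) / (9) = 1.000
  r = (10 - (4)·0.000 - (2)·0.000) / (-10) = -1.000
Iteration 2:
  p = (5 - (1)·1.000 - (4)·-1.000) / (9) = 0.889
  q = (9 - (2)·0.556 - (4)·-1.000) / (9) = 1.321
  r = (10 - (4)·0.556 - (2)·1.000) / (-10) = -0.578

0.889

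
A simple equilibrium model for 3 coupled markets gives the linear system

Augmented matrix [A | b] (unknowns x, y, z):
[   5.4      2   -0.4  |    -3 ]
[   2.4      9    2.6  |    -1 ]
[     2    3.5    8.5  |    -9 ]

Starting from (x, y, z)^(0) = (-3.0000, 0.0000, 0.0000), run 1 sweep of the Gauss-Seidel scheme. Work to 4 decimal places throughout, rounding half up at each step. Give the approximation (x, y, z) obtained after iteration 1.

Iteration 1:
  x = (-3 - (2)·0.0000 - (-0.4)·0.0000) / (5.4) = -0.5556
  y = (-1 - (2.4)·-0.5556 - (2.6)·0.0000) / (9) = 0.0370
  z = (-9 - (2)·-0.5556 - (3.5)·0.0370) / (8.5) = -0.9433

(-0.5556, 0.0370, -0.9433)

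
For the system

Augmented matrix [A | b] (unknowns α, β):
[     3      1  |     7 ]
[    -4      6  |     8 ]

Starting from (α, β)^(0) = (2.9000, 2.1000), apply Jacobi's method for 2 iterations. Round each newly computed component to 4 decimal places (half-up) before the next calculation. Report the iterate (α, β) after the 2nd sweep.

(1.2444, 2.4222)

Iteration 1:
  α = (7 - (1)·2.1000) / (3) = 1.6333
  β = (8 - (-4)·2.9000) / (6) = 3.2667
Iteration 2:
  α = (7 - (1)·3.2667) / (3) = 1.2444
  β = (8 - (-4)·1.6333) / (6) = 2.4222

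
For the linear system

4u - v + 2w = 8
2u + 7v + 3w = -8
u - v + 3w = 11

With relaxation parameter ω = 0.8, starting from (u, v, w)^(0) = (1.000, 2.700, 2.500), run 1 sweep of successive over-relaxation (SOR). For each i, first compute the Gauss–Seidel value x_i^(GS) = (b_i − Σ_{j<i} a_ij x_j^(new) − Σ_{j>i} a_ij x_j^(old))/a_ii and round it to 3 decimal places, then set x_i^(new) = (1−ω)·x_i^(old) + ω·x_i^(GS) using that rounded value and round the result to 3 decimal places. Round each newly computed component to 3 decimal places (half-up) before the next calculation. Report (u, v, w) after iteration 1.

(1.340, -1.538, 2.666)

Iteration 1:
  u: GS value = (8 - (-1)·2.700 - (2)·2.500) / (4) = 1.425;  u ← (1−ω)·1.000 + ω·1.425 = 1.340
  v: GS value = (-8 - (2)·1.340 - (3)·2.500) / (7) = -2.597;  v ← (1−ω)·2.700 + ω·-2.597 = -1.538
  w: GS value = (11 - (1)·1.340 - (-1)·-1.538) / (3) = 2.707;  w ← (1−ω)·2.500 + ω·2.707 = 2.666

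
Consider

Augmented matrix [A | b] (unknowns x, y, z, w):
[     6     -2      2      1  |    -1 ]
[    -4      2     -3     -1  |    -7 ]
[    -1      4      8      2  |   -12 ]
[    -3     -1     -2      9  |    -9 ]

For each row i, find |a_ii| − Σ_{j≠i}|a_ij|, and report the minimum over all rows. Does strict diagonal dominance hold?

row 1: |6| − (2+2+1) = 1
row 2: |2| − (4+3+1) = -6
row 3: |8| − (1+4+2) = 1
row 4: |9| − (3+1+2) = 3
minimum over rows = -6 → not strictly diagonally dominant

-6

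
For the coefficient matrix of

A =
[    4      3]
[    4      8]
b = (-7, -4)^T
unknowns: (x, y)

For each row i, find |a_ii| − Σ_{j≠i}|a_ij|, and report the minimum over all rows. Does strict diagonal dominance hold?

1

row 1: |4| − (3) = 1
row 2: |8| − (4) = 4
minimum over rows = 1 → strictly diagonally dominant (convergence guaranteed)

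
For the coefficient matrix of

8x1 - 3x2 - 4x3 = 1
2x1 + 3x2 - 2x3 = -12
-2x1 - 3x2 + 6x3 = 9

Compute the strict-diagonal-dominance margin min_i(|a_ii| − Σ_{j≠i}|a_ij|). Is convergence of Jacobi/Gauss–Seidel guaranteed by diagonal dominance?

row 1: |8| − (3+4) = 1
row 2: |3| − (2+2) = -1
row 3: |6| − (2+3) = 1
minimum over rows = -1 → not strictly diagonally dominant

-1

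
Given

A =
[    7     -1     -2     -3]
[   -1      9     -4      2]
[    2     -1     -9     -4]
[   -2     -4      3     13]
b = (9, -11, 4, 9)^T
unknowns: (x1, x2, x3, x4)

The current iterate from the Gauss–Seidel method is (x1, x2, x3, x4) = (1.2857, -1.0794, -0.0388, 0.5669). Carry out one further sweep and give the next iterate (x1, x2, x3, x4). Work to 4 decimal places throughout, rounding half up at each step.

(1.3634, -1.2140, -0.2585, 0.5882)

One sweep:
  x1 = (9 - (-1)·-1.0794 - (-2)·-0.0388 - (-3)·0.5669) / (7) = 1.3634
  x2 = (-11 - (-1)·1.3634 - (-4)·-0.0388 - (2)·0.5669) / (9) = -1.2140
  x3 = (4 - (2)·1.3634 - (-1)·-1.2140 - (-4)·0.5669) / (-9) = -0.2585
  x4 = (9 - (-2)·1.3634 - (-4)·-1.2140 - (3)·-0.2585) / (13) = 0.5882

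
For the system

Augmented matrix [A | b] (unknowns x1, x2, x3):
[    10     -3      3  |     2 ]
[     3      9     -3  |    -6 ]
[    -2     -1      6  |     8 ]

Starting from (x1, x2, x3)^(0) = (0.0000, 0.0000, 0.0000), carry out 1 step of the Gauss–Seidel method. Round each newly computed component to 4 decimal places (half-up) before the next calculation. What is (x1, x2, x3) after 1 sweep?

(0.2000, -0.7333, 1.2778)

Iteration 1:
  x1 = (2 - (-3)·0.0000 - (3)·0.0000) / (10) = 0.2000
  x2 = (-6 - (3)·0.2000 - (-3)·0.0000) / (9) = -0.7333
  x3 = (8 - (-2)·0.2000 - (-1)·-0.7333) / (6) = 1.2778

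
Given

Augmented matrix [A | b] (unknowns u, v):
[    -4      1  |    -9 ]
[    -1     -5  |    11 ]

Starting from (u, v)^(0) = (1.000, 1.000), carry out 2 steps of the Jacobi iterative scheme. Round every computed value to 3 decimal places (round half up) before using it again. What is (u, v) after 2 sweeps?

(1.650, -2.700)

Iteration 1:
  u = (-9 - (1)·1.000) / (-4) = 2.500
  v = (11 - (-1)·1.000) / (-5) = -2.400
Iteration 2:
  u = (-9 - (1)·-2.400) / (-4) = 1.650
  v = (11 - (-1)·2.500) / (-5) = -2.700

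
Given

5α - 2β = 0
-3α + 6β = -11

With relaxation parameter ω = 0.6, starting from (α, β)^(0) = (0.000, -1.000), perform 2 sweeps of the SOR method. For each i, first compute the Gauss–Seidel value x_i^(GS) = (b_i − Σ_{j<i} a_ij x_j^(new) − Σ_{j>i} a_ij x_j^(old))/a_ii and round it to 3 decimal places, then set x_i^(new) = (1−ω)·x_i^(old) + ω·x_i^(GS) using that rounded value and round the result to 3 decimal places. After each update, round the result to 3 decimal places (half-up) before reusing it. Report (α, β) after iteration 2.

(-0.473, -1.871)

Iteration 1:
  α: GS value = (0 - (-2)·-1.000) / (5) = -0.400;  α ← (1−ω)·0.000 + ω·-0.400 = -0.240
  β: GS value = (-11 - (-3)·-0.240) / (6) = -1.953;  β ← (1−ω)·-1.000 + ω·-1.953 = -1.572
Iteration 2:
  α: GS value = (0 - (-2)·-1.572) / (5) = -0.629;  α ← (1−ω)·-0.240 + ω·-0.629 = -0.473
  β: GS value = (-11 - (-3)·-0.473) / (6) = -2.070;  β ← (1−ω)·-1.572 + ω·-2.070 = -1.871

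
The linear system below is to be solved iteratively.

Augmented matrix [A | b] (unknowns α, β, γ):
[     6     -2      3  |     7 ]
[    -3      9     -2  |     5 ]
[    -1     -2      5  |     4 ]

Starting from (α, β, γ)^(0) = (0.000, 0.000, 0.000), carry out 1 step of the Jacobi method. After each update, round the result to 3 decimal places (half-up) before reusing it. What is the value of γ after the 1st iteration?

0.800

Iteration 1:
  α = (7 - (-2)·0.000 - (3)·0.000) / (6) = 1.167
  β = (5 - (-3)·0.000 - (-2)·0.000) / (9) = 0.556
  γ = (4 - (-1)·0.000 - (-2)·0.000) / (5) = 0.800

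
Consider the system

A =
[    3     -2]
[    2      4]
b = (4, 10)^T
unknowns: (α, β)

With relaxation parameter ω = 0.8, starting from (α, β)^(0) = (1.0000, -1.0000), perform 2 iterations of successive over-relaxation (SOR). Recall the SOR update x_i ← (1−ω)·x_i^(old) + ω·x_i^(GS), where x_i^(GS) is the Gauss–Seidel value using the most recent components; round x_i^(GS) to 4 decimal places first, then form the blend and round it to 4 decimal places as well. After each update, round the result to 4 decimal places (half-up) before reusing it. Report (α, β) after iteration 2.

Iteration 1:
  α: GS value = (4 - (-2)·-1.0000) / (3) = 0.6667;  α ← (1−ω)·1.0000 + ω·0.6667 = 0.7334
  β: GS value = (10 - (2)·0.7334) / (4) = 2.1333;  β ← (1−ω)·-1.0000 + ω·2.1333 = 1.5066
Iteration 2:
  α: GS value = (4 - (-2)·1.5066) / (3) = 2.3377;  α ← (1−ω)·0.7334 + ω·2.3377 = 2.0168
  β: GS value = (10 - (2)·2.0168) / (4) = 1.4916;  β ← (1−ω)·1.5066 + ω·1.4916 = 1.4946

(2.0168, 1.4946)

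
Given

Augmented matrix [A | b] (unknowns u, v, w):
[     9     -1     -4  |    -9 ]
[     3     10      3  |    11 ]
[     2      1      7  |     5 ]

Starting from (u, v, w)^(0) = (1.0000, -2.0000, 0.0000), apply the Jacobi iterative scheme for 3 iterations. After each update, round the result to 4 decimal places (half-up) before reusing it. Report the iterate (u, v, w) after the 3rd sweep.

(-0.4390, 0.9933, 0.7050)

Iteration 1:
  u = (-9 - (-1)·-2.0000 - (-4)·0.0000) / (9) = -1.2222
  v = (11 - (3)·1.0000 - (3)·0.0000) / (10) = 0.8000
  w = (5 - (2)·1.0000 - (1)·-2.0000) / (7) = 0.7143
Iteration 2:
  u = (-9 - (-1)·0.8000 - (-4)·0.7143) / (9) = -0.5936
  v = (11 - (3)·-1.2222 - (3)·0.7143) / (10) = 1.2524
  w = (5 - (2)·-1.2222 - (1)·0.8000) / (7) = 0.9492
Iteration 3:
  u = (-9 - (-1)·1.2524 - (-4)·0.9492) / (9) = -0.4390
  v = (11 - (3)·-0.5936 - (3)·0.9492) / (10) = 0.9933
  w = (5 - (2)·-0.5936 - (1)·1.2524) / (7) = 0.7050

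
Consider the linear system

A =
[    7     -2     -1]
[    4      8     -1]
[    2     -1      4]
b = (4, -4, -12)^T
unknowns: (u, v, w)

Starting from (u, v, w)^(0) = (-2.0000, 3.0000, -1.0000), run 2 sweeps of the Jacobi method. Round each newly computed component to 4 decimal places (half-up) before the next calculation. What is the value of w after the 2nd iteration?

Iteration 1:
  u = (4 - (-2)·3.0000 - (-1)·-1.0000) / (7) = 1.2857
  v = (-4 - (4)·-2.0000 - (-1)·-1.0000) / (8) = 0.3750
  w = (-12 - (2)·-2.0000 - (-1)·3.0000) / (4) = -1.2500
Iteration 2:
  u = (4 - (-2)·0.3750 - (-1)·-1.2500) / (7) = 0.5000
  v = (-4 - (4)·1.2857 - (-1)·-1.2500) / (8) = -1.2991
  w = (-12 - (2)·1.2857 - (-1)·0.3750) / (4) = -3.5491

-3.5491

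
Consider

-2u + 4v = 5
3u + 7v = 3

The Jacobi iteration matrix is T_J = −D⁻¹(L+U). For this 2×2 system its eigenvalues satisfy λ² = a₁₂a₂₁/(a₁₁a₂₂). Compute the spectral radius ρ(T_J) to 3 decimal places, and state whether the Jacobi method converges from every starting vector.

a₁₂a₂₁/(a₁₁a₂₂) = (4)·(3) / ((-2)·(7)) = -0.857143
ρ = √|-0.857143| = √0.857143 = 0.926
ρ < 1, so Jacobi converges

0.926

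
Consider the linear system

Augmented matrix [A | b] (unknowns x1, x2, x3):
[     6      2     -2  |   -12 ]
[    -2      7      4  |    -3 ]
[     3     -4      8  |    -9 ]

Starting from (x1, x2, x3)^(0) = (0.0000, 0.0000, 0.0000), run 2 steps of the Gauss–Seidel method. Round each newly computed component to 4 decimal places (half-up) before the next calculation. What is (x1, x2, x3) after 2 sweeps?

Iteration 1:
  x1 = (-12 - (2)·0.0000 - (-2)·0.0000) / (6) = -2.0000
  x2 = (-3 - (-2)·-2.0000 - (4)·0.0000) / (7) = -1.0000
  x3 = (-9 - (3)·-2.0000 - (-4)·-1.0000) / (8) = -0.8750
Iteration 2:
  x1 = (-12 - (2)·-1.0000 - (-2)·-0.8750) / (6) = -1.9583
  x2 = (-3 - (-2)·-1.9583 - (4)·-0.8750) / (7) = -0.4881
  x3 = (-9 - (3)·-1.9583 - (-4)·-0.4881) / (8) = -0.6347

(-1.9583, -0.4881, -0.6347)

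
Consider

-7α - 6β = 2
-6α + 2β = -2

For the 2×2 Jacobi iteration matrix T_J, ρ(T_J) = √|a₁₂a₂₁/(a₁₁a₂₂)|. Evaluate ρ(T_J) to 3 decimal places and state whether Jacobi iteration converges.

a₁₂a₂₁/(a₁₁a₂₂) = (-6)·(-6) / ((-7)·(2)) = -2.571429
ρ = √|-2.571429| = √2.571429 = 1.604
ρ > 1, so Jacobi diverges

1.604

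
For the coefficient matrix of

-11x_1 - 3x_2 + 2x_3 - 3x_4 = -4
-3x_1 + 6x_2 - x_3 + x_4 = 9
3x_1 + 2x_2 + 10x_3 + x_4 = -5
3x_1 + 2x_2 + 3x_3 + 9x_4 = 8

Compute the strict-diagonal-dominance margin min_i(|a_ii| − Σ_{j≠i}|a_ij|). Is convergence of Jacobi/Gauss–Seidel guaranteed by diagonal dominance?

row 1: |-11| − (3+2+3) = 3
row 2: |6| − (3+1+1) = 1
row 3: |10| − (3+2+1) = 4
row 4: |9| − (3+2+3) = 1
minimum over rows = 1 → strictly diagonally dominant (convergence guaranteed)

1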